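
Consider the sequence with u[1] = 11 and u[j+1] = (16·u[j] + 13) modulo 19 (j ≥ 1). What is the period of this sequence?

9

u[1] = 11, u[2] = 18, u[3] = 16, u[4] = 3, u[5] = 4, u[6] = 1, u[7] = 10, u[8] = 2, u[9] = 7, u[10] = 11.
Since u[10] = u[1] = 11, the sequence is periodic with period 9.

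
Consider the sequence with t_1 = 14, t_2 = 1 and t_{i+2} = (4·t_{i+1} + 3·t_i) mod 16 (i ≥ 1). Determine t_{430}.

9

Listing terms: t_1 = 14, t_2 = 1, t_3 = 14, t_4 = 11, t_5 = 6, t_6 = 9, t_7 = 6, t_8 = 3, t_9 = 14, t_{10} = 1.
Since (t_9, t_{10}) = (t_1, t_2) = (14, 1) (two consecutive terms determine the rest), the sequence is periodic with period 8.
So t_{430} = t_{1 + ((430-1) mod 8)} = t_6 = 9.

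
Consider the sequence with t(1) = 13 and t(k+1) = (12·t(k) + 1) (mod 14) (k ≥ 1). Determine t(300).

We have t(1) = 13, t(2) = 3, t(3) = 9, t(4) = 11, t(5) = 7, t(6) = 1, t(7) = 13.
The sequence repeats with period 6.
(300 - 1) mod 6 = 5, so t(300) = t(6) = 1.

1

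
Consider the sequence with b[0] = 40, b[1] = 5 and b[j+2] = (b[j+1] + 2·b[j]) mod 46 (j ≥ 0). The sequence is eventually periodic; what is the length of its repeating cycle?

22

b[0] = 40; b[1] = 5; b[2] = 39; b[3] = 3; b[4] = 35; b[5] = 41; b[6] = 19; b[7] = 9; b[8] = 1; b[9] = 19; b[10] = 21; b[11] = 13; b[12] = 9; b[13] = 35; b[14] = 7; b[15] = 31; b[16] = 45; b[17] = 15; b[18] = 13; b[19] = 43; b[20] = 23; b[21] = 17; b[22] = 17; b[23] = 5; b[24] = 39.
Since (b[23], b[24]) = (b[1], b[2]) = (5, 39) (two consecutive terms determine the rest), the sequence is eventually periodic: after a pre-period of length 1 it cycles with period 22.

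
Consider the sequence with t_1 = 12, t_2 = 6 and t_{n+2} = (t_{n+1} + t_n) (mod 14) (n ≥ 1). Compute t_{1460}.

Computing terms: t_1 = 12, t_2 = 6, t_3 = 4, t_4 = 10, t_5 = 0, t_6 = 10, t_7 = 10, t_8 = 6, t_9 = 2, t_{10} = 8, t_{11} = 10, t_{12} = 4, t_{13} = 0, t_{14} = 4, t_{15} = 4, t_{16} = 8, t_{17} = 12, t_{18} = 6.
Since (t_{17}, t_{18}) = (t_1, t_2) = (12, 6) (two consecutive terms determine the rest), the sequence is periodic with period 16.
So t_{1460} = t_{1 + ((1460-1) mod 16)} = t_4 = 10.

10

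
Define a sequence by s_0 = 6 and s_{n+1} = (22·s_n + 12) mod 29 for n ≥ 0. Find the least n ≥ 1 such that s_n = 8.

10

We have s_0 = 6, s_1 = 28, s_2 = 19, s_3 = 24, s_4 = 18, s_5 = 2, s_6 = 27, s_7 = 26, s_8 = 4, s_9 = 13, s_{10} = 8, s_{11} = 14, s_{12} = 1, s_{13} = 5, s_{14} = 6.
The sequence repeats with period 14.
The value 8 first appears (with n ≥ 1) at s_{10}.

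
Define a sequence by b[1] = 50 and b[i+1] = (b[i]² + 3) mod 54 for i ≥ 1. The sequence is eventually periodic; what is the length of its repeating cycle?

Computing terms: b[1] = 50,  b[2] = 19,  b[3] = 40,  b[4] = 37,  b[5] = 22,  b[6] = 1,  b[7] = 4,  b[8] = 19.
Since b[8] = b[2] = 19, the sequence is eventually periodic: after a pre-period of length 1 it cycles with period 6.

6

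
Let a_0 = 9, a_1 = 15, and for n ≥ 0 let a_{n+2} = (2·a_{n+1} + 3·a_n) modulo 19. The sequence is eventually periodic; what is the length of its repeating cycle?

18

Computing terms: a_0 = 9,  a_1 = 15,  a_2 = 0,  a_3 = 7,  a_4 = 14,  a_5 = 11,  a_6 = 7,  a_7 = 9,  a_8 = 1,  a_9 = 10,  a_{10} = 4,  a_{11} = 0,  a_{12} = 12,  a_{13} = 5,  a_{14} = 8,  a_{15} = 12,  a_{16} = 10,  a_{17} = 18,  a_{18} = 9,  a_{19} = 15.
The sequence repeats with period 18.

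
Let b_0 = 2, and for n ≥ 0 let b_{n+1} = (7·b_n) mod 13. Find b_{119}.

4

Computing terms: b_0 = 2,  b_1 = 1,  b_2 = 7,  b_3 = 10,  b_4 = 5,  b_5 = 9,  b_6 = 11,  b_7 = 12,  b_8 = 6,  b_9 = 3,  b_{10} = 8,  b_{11} = 4,  b_{12} = 2.
The sequence repeats with period 12.
So b_{119} = b_{0 + ((119-0) mod 12)} = b_{11} = 4.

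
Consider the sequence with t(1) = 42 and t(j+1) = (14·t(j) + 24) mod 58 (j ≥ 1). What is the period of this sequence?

28

Listing terms: t(1) = 42,  t(2) = 32,  t(3) = 8,  t(4) = 20,  t(5) = 14,  t(6) = 46,  t(7) = 30,  t(8) = 38,  t(9) = 34,  t(10) = 36,  t(11) = 6,  t(12) = 50,  t(13) = 28,  t(14) = 10,  t(15) = 48,  t(16) = 0,  t(17) = 24,  t(18) = 12,  t(19) = 18,  t(20) = 44,  t(21) = 2,  t(22) = 52,  t(23) = 56,  t(24) = 54,  t(25) = 26,  t(26) = 40,  t(27) = 4,  t(28) = 22,  t(29) = 42.
Since t(29) = t(1) = 42, the sequence is periodic with period 28.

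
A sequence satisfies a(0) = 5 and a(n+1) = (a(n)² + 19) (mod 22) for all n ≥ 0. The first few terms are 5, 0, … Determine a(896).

We have a(0) = 5; a(1) = 0; a(2) = 19; a(3) = 6; a(4) = 11; a(5) = 8; a(6) = 17; a(7) = 0.
Since a(7) = a(1) = 0, the sequence is eventually periodic: after a pre-period of length 1 it cycles with period 6.
For n ≥ 1, a(n) depends only on (n - 1) mod 6. (896 - 1) mod 6 = 1, so a(896) = a(2) = 19.

19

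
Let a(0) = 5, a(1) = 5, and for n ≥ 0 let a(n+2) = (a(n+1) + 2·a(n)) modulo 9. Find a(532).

a(0) = 5, a(1) = 5, a(2) = 6, a(3) = 7, a(4) = 1, a(5) = 6, a(6) = 8, a(7) = 2, a(8) = 0, a(9) = 4, a(10) = 4, a(11) = 3, a(12) = 2, a(13) = 8, a(14) = 3, a(15) = 1, a(16) = 7, a(17) = 0, a(18) = 5, a(19) = 5.
The sequence repeats with period 18.
(532 - 0) mod 18 = 10, so a(532) = a(10) = 4.

4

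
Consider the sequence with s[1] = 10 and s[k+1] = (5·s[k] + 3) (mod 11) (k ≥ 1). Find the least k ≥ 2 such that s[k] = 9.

2

We have s[1] = 10, s[2] = 9, s[3] = 4, s[4] = 1, s[5] = 8, s[6] = 10.
The sequence repeats with period 5.
The value 9 first appears (with k ≥ 2) at s[2].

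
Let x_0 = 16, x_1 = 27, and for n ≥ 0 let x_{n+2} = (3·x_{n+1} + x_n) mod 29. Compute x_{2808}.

Listing terms: x_0 = 16,  x_1 = 27,  x_2 = 10,  x_3 = 28,  x_4 = 7,  x_5 = 20,  x_6 = 9,  x_7 = 18,  x_8 = 5,  x_9 = 4,  x_{10} = 17,  x_{11} = 26,  x_{12} = 8,  x_{13} = 21,  x_{14} = 13,  x_{15} = 2,  x_{16} = 19,  x_{17} = 1,  x_{18} = 22,  x_{19} = 9,  x_{20} = 20,  x_{21} = 11,  x_{22} = 24,  x_{23} = 25,  x_{24} = 12,  x_{25} = 3,  x_{26} = 21,  x_{27} = 8,  x_{28} = 16,  x_{29} = 27.
Since (x_{28}, x_{29}) = (x_0, x_1) = (16, 27) (two consecutive terms determine the rest), the sequence is periodic with period 28.
(2808 - 0) mod 28 = 8, so x_{2808} = x_8 = 5.

5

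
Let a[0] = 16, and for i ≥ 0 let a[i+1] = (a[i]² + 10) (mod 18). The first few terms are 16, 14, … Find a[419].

8

Computing terms: a[0] = 16, a[1] = 14, a[2] = 8, a[3] = 2, a[4] = 14.
Since a[4] = a[1] = 14, the sequence is eventually periodic: after a pre-period of length 1 it cycles with period 3.
For i ≥ 1, a[i] depends only on (i - 1) mod 3. (419 - 1) mod 3 = 1, so a[419] = a[2] = 8.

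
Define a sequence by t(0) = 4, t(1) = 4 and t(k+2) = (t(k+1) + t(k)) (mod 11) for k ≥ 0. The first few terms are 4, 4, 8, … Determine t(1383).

1

We have t(0) = 4,  t(1) = 4,  t(2) = 8,  t(3) = 1,  t(4) = 9,  t(5) = 10,  t(6) = 8,  t(7) = 7,  t(8) = 4,  t(9) = 0,  t(10) = 4,  t(11) = 4.
The sequence repeats with period 10.
So t(1383) = t(0 + ((1383-0) mod 10)) = t(3) = 1.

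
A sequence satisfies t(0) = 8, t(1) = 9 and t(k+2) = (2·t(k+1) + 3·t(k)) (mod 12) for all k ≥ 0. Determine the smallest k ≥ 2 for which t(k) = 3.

Computing terms: t(0) = 8; t(1) = 9; t(2) = 6; t(3) = 3; t(4) = 0; t(5) = 9; t(6) = 6.
Since (t(5), t(6)) = (t(1), t(2)) = (9, 6) (two consecutive terms determine the rest), the sequence is eventually periodic: after a pre-period of length 1 it cycles with period 4.
The value 3 first appears (with k ≥ 2) at t(3).

3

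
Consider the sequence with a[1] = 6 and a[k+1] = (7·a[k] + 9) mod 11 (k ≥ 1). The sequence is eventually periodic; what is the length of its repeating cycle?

10

Listing terms: a[1] = 6; a[2] = 7; a[3] = 3; a[4] = 8; a[5] = 10; a[6] = 2; a[7] = 1; a[8] = 5; a[9] = 0; a[10] = 9; a[11] = 6.
Since a[11] = a[1] = 6, the sequence is periodic with period 10.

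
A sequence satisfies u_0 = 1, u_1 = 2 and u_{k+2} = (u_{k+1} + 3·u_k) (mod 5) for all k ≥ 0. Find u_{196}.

1

u_0 = 1,  u_1 = 2,  u_2 = 0,  u_3 = 1,  u_4 = 1,  u_5 = 4,  u_6 = 2,  u_7 = 4,  u_8 = 0,  u_9 = 2,  u_{10} = 2,  u_{11} = 3,  u_{12} = 4,  u_{13} = 3,  u_{14} = 0,  u_{15} = 4,  u_{16} = 4,  u_{17} = 1,  u_{18} = 3,  u_{19} = 1,  u_{20} = 0,  u_{21} = 3,  u_{22} = 3,  u_{23} = 2,  u_{24} = 1,  u_{25} = 2.
Since (u_{24}, u_{25}) = (u_0, u_1) = (1, 2) (two consecutive terms determine the rest), the sequence is periodic with period 24.
So u_{196} = u_{0 + ((196-0) mod 24)} = u_4 = 1.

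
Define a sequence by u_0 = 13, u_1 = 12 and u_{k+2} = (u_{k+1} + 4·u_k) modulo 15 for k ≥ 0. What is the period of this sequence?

Computing terms: u_0 = 13; u_1 = 12; u_2 = 4; u_3 = 7; u_4 = 8; u_5 = 6; u_6 = 8; u_7 = 2; u_8 = 4; u_9 = 12; u_{10} = 13; u_{11} = 1; u_{12} = 8; u_{13} = 12; u_{14} = 14; u_{15} = 2; u_{16} = 13; u_{17} = 6; u_{18} = 13; u_{19} = 7; u_{20} = 14; u_{21} = 12; u_{22} = 8; u_{23} = 11; u_{24} = 13; u_{25} = 12.
Since (u_{24}, u_{25}) = (u_0, u_1) = (13, 12) (two consecutive terms determine the rest), the sequence is periodic with period 24.

24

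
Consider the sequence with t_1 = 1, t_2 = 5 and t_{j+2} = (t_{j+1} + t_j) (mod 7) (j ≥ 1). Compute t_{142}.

Computing terms: t_1 = 1; t_2 = 5; t_3 = 6; t_4 = 4; t_5 = 3; t_6 = 0; t_7 = 3; t_8 = 3; t_9 = 6; t_{10} = 2; t_{11} = 1; t_{12} = 3; t_{13} = 4; t_{14} = 0; t_{15} = 4; t_{16} = 4; t_{17} = 1; t_{18} = 5.
Since (t_{17}, t_{18}) = (t_1, t_2) = (1, 5) (two consecutive terms determine the rest), the sequence is periodic with period 16.
So t_{142} = t_{1 + ((142-1) mod 16)} = t_{14} = 0.

0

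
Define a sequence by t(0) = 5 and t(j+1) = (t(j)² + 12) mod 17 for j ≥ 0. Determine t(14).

4

We have t(0) = 5, t(1) = 3, t(2) = 4, t(3) = 11, t(4) = 14, t(5) = 4.
Since t(5) = t(2) = 4, the sequence is eventually periodic: after a pre-period of length 2 it cycles with period 3.
For j ≥ 2, t(j) depends only on (j - 2) mod 3. (14 - 2) mod 3 = 0, so t(14) = t(2) = 4.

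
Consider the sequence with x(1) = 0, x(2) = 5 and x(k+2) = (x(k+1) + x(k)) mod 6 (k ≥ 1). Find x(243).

x(1) = 0; x(2) = 5; x(3) = 5; x(4) = 4; x(5) = 3; x(6) = 1; x(7) = 4; x(8) = 5; x(9) = 3; x(10) = 2; x(11) = 5; x(12) = 1; x(13) = 0; x(14) = 1; x(15) = 1; x(16) = 2; x(17) = 3; x(18) = 5; x(19) = 2; x(20) = 1; x(21) = 3; x(22) = 4; x(23) = 1; x(24) = 5; x(25) = 0; x(26) = 5.
The sequence repeats with period 24.
(243 - 1) mod 24 = 2, so x(243) = x(3) = 5.

5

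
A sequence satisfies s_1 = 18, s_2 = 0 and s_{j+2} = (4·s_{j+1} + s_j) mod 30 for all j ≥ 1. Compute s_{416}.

s_1 = 18; s_2 = 0; s_3 = 18; s_4 = 12; s_5 = 6; s_6 = 6; s_7 = 0; s_8 = 6; s_9 = 24; s_{10} = 12; s_{11} = 12; s_{12} = 0; s_{13} = 12; s_{14} = 18; s_{15} = 24; s_{16} = 24; s_{17} = 0; s_{18} = 24; s_{19} = 6; s_{20} = 18; s_{21} = 18; s_{22} = 0.
The sequence repeats with period 20.
So s_{416} = s_{1 + ((416-1) mod 20)} = s_{16} = 24.

24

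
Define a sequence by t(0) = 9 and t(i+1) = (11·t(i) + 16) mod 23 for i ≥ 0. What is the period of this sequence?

Listing terms: t(0) = 9,  t(1) = 0,  t(2) = 16,  t(3) = 8,  t(4) = 12,  t(5) = 10,  t(6) = 11,  t(7) = 22,  t(8) = 5,  t(9) = 2,  t(10) = 15,  t(11) = 20,  t(12) = 6,  t(13) = 13,  t(14) = 21,  t(15) = 17,  t(16) = 19,  t(17) = 18,  t(18) = 7,  t(19) = 1,  t(20) = 4,  t(21) = 14,  t(22) = 9.
Since t(22) = t(0) = 9, the sequence is periodic with period 22.

22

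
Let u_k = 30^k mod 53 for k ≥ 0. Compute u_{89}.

30

Computing terms: u_0 = 1; u_1 = 30; u_2 = 52; u_3 = 23; u_4 = 1.
The sequence repeats with period 4.
So u_{89} = u_{0 + ((89-0) mod 4)} = u_1 = 30.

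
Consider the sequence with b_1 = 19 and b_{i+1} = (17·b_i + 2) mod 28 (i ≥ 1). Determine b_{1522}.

21

Computing terms: b_1 = 19; b_2 = 17; b_3 = 11; b_4 = 21; b_5 = 23; b_6 = 1; b_7 = 19.
Since b_7 = b_1 = 19, the sequence is periodic with period 6.
(1522 - 1) mod 6 = 3, so b_{1522} = b_4 = 21.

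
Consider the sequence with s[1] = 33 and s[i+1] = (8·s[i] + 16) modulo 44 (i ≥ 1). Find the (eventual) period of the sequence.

Computing terms: s[1] = 33, s[2] = 16, s[3] = 12, s[4] = 24, s[5] = 32, s[6] = 8, s[7] = 36, s[8] = 40, s[9] = 28, s[10] = 20, s[11] = 0, s[12] = 16.
Since s[12] = s[2] = 16, the sequence is eventually periodic: after a pre-period of length 1 it cycles with period 10.

10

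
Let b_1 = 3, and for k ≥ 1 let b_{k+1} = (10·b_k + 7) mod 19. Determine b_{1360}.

Computing terms: b_1 = 3; b_2 = 18; b_3 = 16; b_4 = 15; b_5 = 5; b_6 = 0; b_7 = 7; b_8 = 1; b_9 = 17; b_{10} = 6; b_{11} = 10; b_{12} = 12; b_{13} = 13; b_{14} = 4; b_{15} = 9; b_{16} = 2; b_{17} = 8; b_{18} = 11; b_{19} = 3.
The sequence repeats with period 18.
So b_{1360} = b_{1 + ((1360-1) mod 18)} = b_{10} = 6.

6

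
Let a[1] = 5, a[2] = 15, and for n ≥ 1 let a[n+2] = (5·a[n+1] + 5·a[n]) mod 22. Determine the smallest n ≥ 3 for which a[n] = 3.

4

Computing terms: a[1] = 5, a[2] = 15, a[3] = 12, a[4] = 3, a[5] = 9, a[6] = 16, a[7] = 15, a[8] = 1, a[9] = 14, a[10] = 9, a[11] = 5, a[12] = 4, a[13] = 1, a[14] = 3, a[15] = 20, a[16] = 5, a[17] = 15.
The sequence repeats with period 15.
The value 3 first appears (with n ≥ 3) at a[4].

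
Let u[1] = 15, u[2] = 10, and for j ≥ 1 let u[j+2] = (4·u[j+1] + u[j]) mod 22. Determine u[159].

17

Listing terms: u[1] = 15, u[2] = 10, u[3] = 11, u[4] = 10, u[5] = 7, u[6] = 16, u[7] = 5, u[8] = 14, u[9] = 17, u[10] = 16, u[11] = 15, u[12] = 10.
Since (u[11], u[12]) = (u[1], u[2]) = (15, 10) (two consecutive terms determine the rest), the sequence is periodic with period 10.
(159 - 1) mod 10 = 8, so u[159] = u[9] = 17.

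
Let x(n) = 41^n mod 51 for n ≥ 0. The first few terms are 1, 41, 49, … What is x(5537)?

We have x(0) = 1, x(1) = 41, x(2) = 49, x(3) = 20, x(4) = 4, x(5) = 11, x(6) = 43, x(7) = 29, x(8) = 16, x(9) = 44, x(10) = 19, x(11) = 14, x(12) = 13, x(13) = 23, x(14) = 25, x(15) = 5, x(16) = 1.
Since x(16) = x(0) = 1, the sequence is periodic with period 16.
(5537 - 0) mod 16 = 1, so x(5537) = x(1) = 41.

41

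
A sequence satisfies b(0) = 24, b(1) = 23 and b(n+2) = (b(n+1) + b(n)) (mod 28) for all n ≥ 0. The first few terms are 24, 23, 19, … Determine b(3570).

Listing terms: b(0) = 24; b(1) = 23; b(2) = 19; b(3) = 14; b(4) = 5; b(5) = 19; b(6) = 24; b(7) = 15; b(8) = 11; b(9) = 26; b(10) = 9; b(11) = 7; b(12) = 16; b(13) = 23; b(14) = 11; b(15) = 6; b(16) = 17; b(17) = 23; b(18) = 12; b(19) = 7; b(20) = 19; b(21) = 26; b(22) = 17; b(23) = 15; b(24) = 4; b(25) = 19; b(26) = 23; b(27) = 14; b(28) = 9; b(29) = 23; b(30) = 4; b(31) = 27; b(32) = 3; b(33) = 2; b(34) = 5; b(35) = 7; b(36) = 12; b(37) = 19; b(38) = 3; b(39) = 22; b(40) = 25; b(41) = 19; b(42) = 16; b(43) = 7; b(44) = 23; b(45) = 2; b(46) = 25; b(47) = 27; b(48) = 24; b(49) = 23.
The sequence repeats with period 48.
So b(3570) = b(0 + ((3570-0) mod 48)) = b(18) = 12.

12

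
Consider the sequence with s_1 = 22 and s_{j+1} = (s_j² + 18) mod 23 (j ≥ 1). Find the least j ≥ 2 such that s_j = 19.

Listing terms: s_1 = 22; s_2 = 19; s_3 = 11; s_4 = 1; s_5 = 19.
Since s_5 = s_2 = 19, the sequence is eventually periodic: after a pre-period of length 1 it cycles with period 3.
The value 19 first appears (with j ≥ 2) at s_2.

2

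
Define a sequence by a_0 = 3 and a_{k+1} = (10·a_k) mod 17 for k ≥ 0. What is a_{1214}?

7

Listing terms: a_0 = 3,  a_1 = 13,  a_2 = 11,  a_3 = 8,  a_4 = 12,  a_5 = 1,  a_6 = 10,  a_7 = 15,  a_8 = 14,  a_9 = 4,  a_{10} = 6,  a_{11} = 9,  a_{12} = 5,  a_{13} = 16,  a_{14} = 7,  a_{15} = 2,  a_{16} = 3.
The sequence repeats with period 16.
(1214 - 0) mod 16 = 14, so a_{1214} = a_{14} = 7.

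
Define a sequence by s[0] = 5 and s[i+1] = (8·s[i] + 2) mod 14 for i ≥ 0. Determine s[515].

We have s[0] = 5, s[1] = 0, s[2] = 2, s[3] = 4, s[4] = 6, s[5] = 8, s[6] = 10, s[7] = 12, s[8] = 0.
Since s[8] = s[1] = 0, the sequence is eventually periodic: after a pre-period of length 1 it cycles with period 7.
For i ≥ 1, s[i] depends only on (i - 1) mod 7. (515 - 1) mod 7 = 3, so s[515] = s[4] = 6.

6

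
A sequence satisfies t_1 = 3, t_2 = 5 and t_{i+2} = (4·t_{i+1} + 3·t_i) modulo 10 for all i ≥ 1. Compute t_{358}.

3

We have t_1 = 3, t_2 = 5, t_3 = 9, t_4 = 1, t_5 = 1, t_6 = 7, t_7 = 1, t_8 = 5, t_9 = 3, t_{10} = 7, t_{11} = 7, t_{12} = 9, t_{13} = 7, t_{14} = 5, t_{15} = 1, t_{16} = 9, t_{17} = 9, t_{18} = 3, t_{19} = 9, t_{20} = 5, t_{21} = 7, t_{22} = 3, t_{23} = 3, t_{24} = 1, t_{25} = 3, t_{26} = 5.
The sequence repeats with period 24.
(358 - 1) mod 24 = 21, so t_{358} = t_{22} = 3.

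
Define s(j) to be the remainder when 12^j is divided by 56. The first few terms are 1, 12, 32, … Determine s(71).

24

Listing terms: s(0) = 1,  s(1) = 12,  s(2) = 32,  s(3) = 48,  s(4) = 16,  s(5) = 24,  s(6) = 8,  s(7) = 40,  s(8) = 32.
Since s(8) = s(2) = 32, the sequence is eventually periodic: after a pre-period of length 2 it cycles with period 6.
For j ≥ 2, s(j) depends only on (j - 2) mod 6. (71 - 2) mod 6 = 3, so s(71) = s(5) = 24.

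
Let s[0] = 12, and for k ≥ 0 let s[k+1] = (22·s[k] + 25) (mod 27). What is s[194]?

Listing terms: s[0] = 12, s[1] = 19, s[2] = 11, s[3] = 24, s[4] = 13, s[5] = 14, s[6] = 9, s[7] = 7, s[8] = 17, s[9] = 21, s[10] = 1, s[11] = 20, s[12] = 6, s[13] = 22, s[14] = 23, s[15] = 18, s[16] = 16, s[17] = 26, s[18] = 3, s[19] = 10, s[20] = 2, s[21] = 15, s[22] = 4, s[23] = 5, s[24] = 0, s[25] = 25, s[26] = 8, s[27] = 12.
Since s[27] = s[0] = 12, the sequence is periodic with period 27.
So s[194] = s[0 + ((194-0) mod 27)] = s[5] = 14.

14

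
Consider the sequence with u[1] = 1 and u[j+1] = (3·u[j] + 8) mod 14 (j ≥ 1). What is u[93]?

13

We have u[1] = 1, u[2] = 11, u[3] = 13, u[4] = 5, u[5] = 9, u[6] = 7, u[7] = 1.
Since u[7] = u[1] = 1, the sequence is periodic with period 6.
So u[93] = u[1 + ((93-1) mod 6)] = u[3] = 13.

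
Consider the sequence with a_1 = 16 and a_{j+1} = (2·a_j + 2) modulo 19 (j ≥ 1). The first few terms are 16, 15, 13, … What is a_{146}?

15

Listing terms: a_1 = 16,  a_2 = 15,  a_3 = 13,  a_4 = 9,  a_5 = 1,  a_6 = 4,  a_7 = 10,  a_8 = 3,  a_9 = 8,  a_{10} = 18,  a_{11} = 0,  a_{12} = 2,  a_{13} = 6,  a_{14} = 14,  a_{15} = 11,  a_{16} = 5,  a_{17} = 12,  a_{18} = 7,  a_{19} = 16.
Since a_{19} = a_1 = 16, the sequence is periodic with period 18.
So a_{146} = a_{1 + ((146-1) mod 18)} = a_2 = 15.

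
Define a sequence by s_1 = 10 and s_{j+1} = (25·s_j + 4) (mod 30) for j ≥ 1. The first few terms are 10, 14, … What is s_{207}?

Listing terms: s_1 = 10,  s_2 = 14,  s_3 = 24,  s_4 = 4,  s_5 = 14.
Since s_5 = s_2 = 14, the sequence is eventually periodic: after a pre-period of length 1 it cycles with period 3.
For j ≥ 2, s_j depends only on (j - 2) mod 3. (207 - 2) mod 3 = 1, so s_{207} = s_3 = 24.

24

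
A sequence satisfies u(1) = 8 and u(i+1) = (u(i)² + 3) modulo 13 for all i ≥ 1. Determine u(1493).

We have u(1) = 8; u(2) = 2; u(3) = 7; u(4) = 0; u(5) = 3; u(6) = 12; u(7) = 4; u(8) = 6; u(9) = 0.
Since u(9) = u(4) = 0, the sequence is eventually periodic: after a pre-period of length 3 it cycles with period 5.
For i ≥ 4, u(i) depends only on (i - 4) mod 5. (1493 - 4) mod 5 = 4, so u(1493) = u(8) = 6.

6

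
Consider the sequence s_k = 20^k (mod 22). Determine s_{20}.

We have s_1 = 20,  s_2 = 4,  s_3 = 14,  s_4 = 16,  s_5 = 12,  s_6 = 20.
Since s_6 = s_1 = 20, the sequence is periodic with period 5.
So s_{20} = s_{1 + ((20-1) mod 5)} = s_5 = 12.

12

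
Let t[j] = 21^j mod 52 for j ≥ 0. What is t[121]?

21

We have t[0] = 1, t[1] = 21, t[2] = 25, t[3] = 5, t[4] = 1.
The sequence repeats with period 4.
(121 - 0) mod 4 = 1, so t[121] = t[1] = 21.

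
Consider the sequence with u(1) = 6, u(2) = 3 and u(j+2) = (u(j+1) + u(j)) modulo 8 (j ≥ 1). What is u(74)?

We have u(1) = 6, u(2) = 3, u(3) = 1, u(4) = 4, u(5) = 5, u(6) = 1, u(7) = 6, u(8) = 7, u(9) = 5, u(10) = 4, u(11) = 1, u(12) = 5, u(13) = 6, u(14) = 3.
Since (u(13), u(14)) = (u(1), u(2)) = (6, 3) (two consecutive terms determine the rest), the sequence is periodic with period 12.
(74 - 1) mod 12 = 1, so u(74) = u(2) = 3.

3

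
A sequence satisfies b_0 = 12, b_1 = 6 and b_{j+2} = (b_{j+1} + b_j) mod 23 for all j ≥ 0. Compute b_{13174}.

We have b_0 = 12, b_1 = 6, b_2 = 18, b_3 = 1, b_4 = 19, b_5 = 20, b_6 = 16, b_7 = 13, b_8 = 6, b_9 = 19, b_{10} = 2, b_{11} = 21, b_{12} = 0, b_{13} = 21, b_{14} = 21, b_{15} = 19, b_{16} = 17, b_{17} = 13, b_{18} = 7, b_{19} = 20, b_{20} = 4, b_{21} = 1, b_{22} = 5, b_{23} = 6, b_{24} = 11, b_{25} = 17, b_{26} = 5, b_{27} = 22, b_{28} = 4, b_{29} = 3, b_{30} = 7, b_{31} = 10, b_{32} = 17, b_{33} = 4, b_{34} = 21, b_{35} = 2, b_{36} = 0, b_{37} = 2, b_{38} = 2, b_{39} = 4, b_{40} = 6, b_{41} = 10, b_{42} = 16, b_{43} = 3, b_{44} = 19, b_{45} = 22, b_{46} = 18, b_{47} = 17, b_{48} = 12, b_{49} = 6.
The sequence repeats with period 48.
So b_{13174} = b_{0 + ((13174-0) mod 48)} = b_{22} = 5.

5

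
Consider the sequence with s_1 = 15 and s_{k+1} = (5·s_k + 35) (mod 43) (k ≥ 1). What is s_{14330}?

10

s_1 = 15; s_2 = 24; s_3 = 26; s_4 = 36; s_5 = 0; s_6 = 35; s_7 = 38; s_8 = 10; s_9 = 42; s_{10} = 30; s_{11} = 13; s_{12} = 14; s_{13} = 19; s_{14} = 1; s_{15} = 40; s_{16} = 20; s_{17} = 6; s_{18} = 22; s_{19} = 16; s_{20} = 29; s_{21} = 8; s_{22} = 32; s_{23} = 23; s_{24} = 21; s_{25} = 11; s_{26} = 4; s_{27} = 12; s_{28} = 9; s_{29} = 37; s_{30} = 5; s_{31} = 17; s_{32} = 34; s_{33} = 33; s_{34} = 28; s_{35} = 3; s_{36} = 7; s_{37} = 27; s_{38} = 41; s_{39} = 25; s_{40} = 31; s_{41} = 18; s_{42} = 39; s_{43} = 15.
The sequence repeats with period 42.
So s_{14330} = s_{1 + ((14330-1) mod 42)} = s_8 = 10.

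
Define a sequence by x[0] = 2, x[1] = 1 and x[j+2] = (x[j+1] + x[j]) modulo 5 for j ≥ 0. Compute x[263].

4

Computing terms: x[0] = 2; x[1] = 1; x[2] = 3; x[3] = 4; x[4] = 2; x[5] = 1.
Since (x[4], x[5]) = (x[0], x[1]) = (2, 1) (two consecutive terms determine the rest), the sequence is periodic with period 4.
So x[263] = x[0 + ((263-0) mod 4)] = x[3] = 4.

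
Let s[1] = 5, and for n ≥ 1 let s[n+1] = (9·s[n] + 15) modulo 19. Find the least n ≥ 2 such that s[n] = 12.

7

We have s[1] = 5; s[2] = 3; s[3] = 4; s[4] = 13; s[5] = 18; s[6] = 6; s[7] = 12; s[8] = 9; s[9] = 1; s[10] = 5.
The sequence repeats with period 9.
The value 12 first appears (with n ≥ 2) at s[7].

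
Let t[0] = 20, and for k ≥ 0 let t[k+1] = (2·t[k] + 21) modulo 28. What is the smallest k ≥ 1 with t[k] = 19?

4

t[0] = 20,  t[1] = 5,  t[2] = 3,  t[3] = 27,  t[4] = 19,  t[5] = 3.
Since t[5] = t[2] = 3, the sequence is eventually periodic: after a pre-period of length 2 it cycles with period 3.
The value 19 first appears (with k ≥ 1) at t[4].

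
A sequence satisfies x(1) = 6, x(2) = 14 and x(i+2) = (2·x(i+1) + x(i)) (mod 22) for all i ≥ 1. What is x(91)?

12

x(1) = 6; x(2) = 14; x(3) = 12; x(4) = 16; x(5) = 0; x(6) = 16; x(7) = 10; x(8) = 14; x(9) = 16; x(10) = 2; x(11) = 20; x(12) = 20; x(13) = 16; x(14) = 8; x(15) = 10; x(16) = 6; x(17) = 0; x(18) = 6; x(19) = 12; x(20) = 8; x(21) = 6; x(22) = 20; x(23) = 2; x(24) = 2; x(25) = 6; x(26) = 14.
The sequence repeats with period 24.
(91 - 1) mod 24 = 18, so x(91) = x(19) = 12.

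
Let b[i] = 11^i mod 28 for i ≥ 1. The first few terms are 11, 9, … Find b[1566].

Computing terms: b[1] = 11; b[2] = 9; b[3] = 15; b[4] = 25; b[5] = 23; b[6] = 1; b[7] = 11.
Since b[7] = b[1] = 11, the sequence is periodic with period 6.
(1566 - 1) mod 6 = 5, so b[1566] = b[6] = 1.

1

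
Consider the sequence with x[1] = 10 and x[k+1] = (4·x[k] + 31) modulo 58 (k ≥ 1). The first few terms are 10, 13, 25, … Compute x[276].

We have x[1] = 10, x[2] = 13, x[3] = 25, x[4] = 15, x[5] = 33, x[6] = 47, x[7] = 45, x[8] = 37, x[9] = 5, x[10] = 51, x[11] = 3, x[12] = 43, x[13] = 29, x[14] = 31, x[15] = 39, x[16] = 13.
Since x[16] = x[2] = 13, the sequence is eventually periodic: after a pre-period of length 1 it cycles with period 14.
For k ≥ 2, x[k] depends only on (k - 2) mod 14. (276 - 2) mod 14 = 8, so x[276] = x[10] = 51.

51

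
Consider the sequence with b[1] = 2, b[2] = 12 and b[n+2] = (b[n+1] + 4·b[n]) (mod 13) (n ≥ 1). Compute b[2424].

Listing terms: b[1] = 2; b[2] = 12; b[3] = 7; b[4] = 3; b[5] = 5; b[6] = 4; b[7] = 11; b[8] = 1; b[9] = 6; b[10] = 10; b[11] = 8; b[12] = 9; b[13] = 2; b[14] = 12.
Since (b[13], b[14]) = (b[1], b[2]) = (2, 12) (two consecutive terms determine the rest), the sequence is periodic with period 12.
(2424 - 1) mod 12 = 11, so b[2424] = b[12] = 9.

9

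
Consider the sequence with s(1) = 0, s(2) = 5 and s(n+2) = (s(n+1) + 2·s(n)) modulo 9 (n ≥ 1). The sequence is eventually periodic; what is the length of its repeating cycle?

Listing terms: s(1) = 0, s(2) = 5, s(3) = 5, s(4) = 6, s(5) = 7, s(6) = 1, s(7) = 6, s(8) = 8, s(9) = 2, s(10) = 0, s(11) = 4, s(12) = 4, s(13) = 3, s(14) = 2, s(15) = 8, s(16) = 3, s(17) = 1, s(18) = 7, s(19) = 0, s(20) = 5.
The sequence repeats with period 18.

18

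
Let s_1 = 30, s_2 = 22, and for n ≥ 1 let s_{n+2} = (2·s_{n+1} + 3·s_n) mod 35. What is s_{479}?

34

Listing terms: s_1 = 30,  s_2 = 22,  s_3 = 29,  s_4 = 19,  s_5 = 20,  s_6 = 27,  s_7 = 9,  s_8 = 29,  s_9 = 15,  s_{10} = 12,  s_{11} = 34,  s_{12} = 34,  s_{13} = 30,  s_{14} = 22.
The sequence repeats with period 12.
(479 - 1) mod 12 = 10, so s_{479} = s_{11} = 34.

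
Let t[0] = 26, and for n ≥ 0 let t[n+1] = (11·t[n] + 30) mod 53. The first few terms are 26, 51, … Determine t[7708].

4

Computing terms: t[0] = 26,  t[1] = 51,  t[2] = 8,  t[3] = 12,  t[4] = 3,  t[5] = 10,  t[6] = 34,  t[7] = 33,  t[8] = 22,  t[9] = 7,  t[10] = 1,  t[11] = 41,  t[12] = 4,  t[13] = 21,  t[14] = 49,  t[15] = 39,  t[16] = 35,  t[17] = 44,  t[18] = 37,  t[19] = 13,  t[20] = 14,  t[21] = 25,  t[22] = 40,  t[23] = 46,  t[24] = 6,  t[25] = 43,  t[26] = 26.
The sequence repeats with period 26.
(7708 - 0) mod 26 = 12, so t[7708] = t[12] = 4.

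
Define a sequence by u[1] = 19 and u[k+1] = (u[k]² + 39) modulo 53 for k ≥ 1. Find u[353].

u[1] = 19; u[2] = 29; u[3] = 32; u[4] = 3; u[5] = 48; u[6] = 11; u[7] = 1; u[8] = 40; u[9] = 49; u[10] = 2; u[11] = 43; u[12] = 33; u[13] = 15; u[14] = 52; u[15] = 40.
Since u[15] = u[8] = 40, the sequence is eventually periodic: after a pre-period of length 7 it cycles with period 7.
For k ≥ 8, u[k] depends only on (k - 8) mod 7. (353 - 8) mod 7 = 2, so u[353] = u[10] = 2.

2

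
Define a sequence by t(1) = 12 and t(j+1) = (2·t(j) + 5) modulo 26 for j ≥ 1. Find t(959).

We have t(1) = 12,  t(2) = 3,  t(3) = 11,  t(4) = 1,  t(5) = 7,  t(6) = 19,  t(7) = 17,  t(8) = 13,  t(9) = 5,  t(10) = 15,  t(11) = 9,  t(12) = 23,  t(13) = 25,  t(14) = 3.
Since t(14) = t(2) = 3, the sequence is eventually periodic: after a pre-period of length 1 it cycles with period 12.
For j ≥ 2, t(j) depends only on (j - 2) mod 12. (959 - 2) mod 12 = 9, so t(959) = t(11) = 9.

9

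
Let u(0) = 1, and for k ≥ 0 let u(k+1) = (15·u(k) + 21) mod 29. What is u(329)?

We have u(0) = 1; u(1) = 7; u(2) = 10; u(3) = 26; u(4) = 5; u(5) = 9; u(6) = 11; u(7) = 12; u(8) = 27; u(9) = 20; u(10) = 2; u(11) = 22; u(12) = 3; u(13) = 8; u(14) = 25; u(15) = 19; u(16) = 16; u(17) = 0; u(18) = 21; u(19) = 17; u(20) = 15; u(21) = 14; u(22) = 28; u(23) = 6; u(24) = 24; u(25) = 4; u(26) = 23; u(27) = 18; u(28) = 1.
Since u(28) = u(0) = 1, the sequence is periodic with period 28.
So u(329) = u(0 + ((329-0) mod 28)) = u(21) = 14.

14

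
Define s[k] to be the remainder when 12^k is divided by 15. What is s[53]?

12

We have s[0] = 1; s[1] = 12; s[2] = 9; s[3] = 3; s[4] = 6; s[5] = 12.
Since s[5] = s[1] = 12, the sequence is eventually periodic: after a pre-period of length 1 it cycles with period 4.
For k ≥ 1, s[k] depends only on (k - 1) mod 4. (53 - 1) mod 4 = 0, so s[53] = s[1] = 12.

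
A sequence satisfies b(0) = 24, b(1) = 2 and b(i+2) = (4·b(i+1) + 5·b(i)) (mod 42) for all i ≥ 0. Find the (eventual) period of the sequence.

6

Computing terms: b(0) = 24; b(1) = 2; b(2) = 2; b(3) = 18; b(4) = 40; b(5) = 40; b(6) = 24; b(7) = 2.
The sequence repeats with period 6.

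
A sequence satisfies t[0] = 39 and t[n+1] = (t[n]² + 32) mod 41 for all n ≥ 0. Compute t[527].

Computing terms: t[0] = 39,  t[1] = 36,  t[2] = 16,  t[3] = 1,  t[4] = 33,  t[5] = 14,  t[6] = 23,  t[7] = 28,  t[8] = 37,  t[9] = 7,  t[10] = 40,  t[11] = 33.
Since t[11] = t[4] = 33, the sequence is eventually periodic: after a pre-period of length 4 it cycles with period 7.
For n ≥ 4, t[n] depends only on (n - 4) mod 7. (527 - 4) mod 7 = 5, so t[527] = t[9] = 7.

7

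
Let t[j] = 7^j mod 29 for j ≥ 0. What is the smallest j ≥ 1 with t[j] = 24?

We have t[0] = 1, t[1] = 7, t[2] = 20, t[3] = 24, t[4] = 23, t[5] = 16, t[6] = 25, t[7] = 1.
Since t[7] = t[0] = 1, the sequence is periodic with period 7.
The value 24 first appears (with j ≥ 1) at t[3].

3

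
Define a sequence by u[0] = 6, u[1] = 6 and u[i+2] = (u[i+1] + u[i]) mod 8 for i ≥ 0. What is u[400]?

6

Listing terms: u[0] = 6, u[1] = 6, u[2] = 4, u[3] = 2, u[4] = 6, u[5] = 0, u[6] = 6, u[7] = 6.
Since (u[6], u[7]) = (u[0], u[1]) = (6, 6) (two consecutive terms determine the rest), the sequence is periodic with period 6.
(400 - 0) mod 6 = 4, so u[400] = u[4] = 6.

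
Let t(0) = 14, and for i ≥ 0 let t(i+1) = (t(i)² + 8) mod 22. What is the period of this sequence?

3

Listing terms: t(0) = 14, t(1) = 6, t(2) = 0, t(3) = 8, t(4) = 6.
Since t(4) = t(1) = 6, the sequence is eventually periodic: after a pre-period of length 1 it cycles with period 3.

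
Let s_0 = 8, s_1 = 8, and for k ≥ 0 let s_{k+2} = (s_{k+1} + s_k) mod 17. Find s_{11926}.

We have s_0 = 8,  s_1 = 8,  s_2 = 16,  s_3 = 7,  s_4 = 6,  s_5 = 13,  s_6 = 2,  s_7 = 15,  s_8 = 0,  s_9 = 15,  s_{10} = 15,  s_{11} = 13,  s_{12} = 11,  s_{13} = 7,  s_{14} = 1,  s_{15} = 8,  s_{16} = 9,  s_{17} = 0,  s_{18} = 9,  s_{19} = 9,  s_{20} = 1,  s_{21} = 10,  s_{22} = 11,  s_{23} = 4,  s_{24} = 15,  s_{25} = 2,  s_{26} = 0,  s_{27} = 2,  s_{28} = 2,  s_{29} = 4,  s_{30} = 6,  s_{31} = 10,  s_{32} = 16,  s_{33} = 9,  s_{34} = 8,  s_{35} = 0,  s_{36} = 8,  s_{37} = 8.
The sequence repeats with period 36.
(11926 - 0) mod 36 = 10, so s_{11926} = s_{10} = 15.

15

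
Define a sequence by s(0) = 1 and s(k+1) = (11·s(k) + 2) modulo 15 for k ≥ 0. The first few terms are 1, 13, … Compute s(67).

10

s(0) = 1,  s(1) = 13,  s(2) = 10,  s(3) = 7,  s(4) = 4,  s(5) = 1.
Since s(5) = s(0) = 1, the sequence is periodic with period 5.
So s(67) = s(0 + ((67-0) mod 5)) = s(2) = 10.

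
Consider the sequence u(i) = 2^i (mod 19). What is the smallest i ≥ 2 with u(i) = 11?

12

Computing terms: u(1) = 2,  u(2) = 4,  u(3) = 8,  u(4) = 16,  u(5) = 13,  u(6) = 7,  u(7) = 14,  u(8) = 9,  u(9) = 18,  u(10) = 17,  u(11) = 15,  u(12) = 11,  u(13) = 3,  u(14) = 6,  u(15) = 12,  u(16) = 5,  u(17) = 10,  u(18) = 1,  u(19) = 2.
Since u(19) = u(1) = 2, the sequence is periodic with period 18.
The value 11 first appears (with i ≥ 2) at u(12).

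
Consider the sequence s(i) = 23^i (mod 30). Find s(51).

17

Computing terms: s(0) = 1; s(1) = 23; s(2) = 19; s(3) = 17; s(4) = 1.
The sequence repeats with period 4.
(51 - 0) mod 4 = 3, so s(51) = s(3) = 17.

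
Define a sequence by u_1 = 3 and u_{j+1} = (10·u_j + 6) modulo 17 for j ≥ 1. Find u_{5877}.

14

Listing terms: u_1 = 3,  u_2 = 2,  u_3 = 9,  u_4 = 11,  u_5 = 14,  u_6 = 10,  u_7 = 4,  u_8 = 12,  u_9 = 7,  u_{10} = 8,  u_{11} = 1,  u_{12} = 16,  u_{13} = 13,  u_{14} = 0,  u_{15} = 6,  u_{16} = 15,  u_{17} = 3.
The sequence repeats with period 16.
So u_{5877} = u_{1 + ((5877-1) mod 16)} = u_5 = 14.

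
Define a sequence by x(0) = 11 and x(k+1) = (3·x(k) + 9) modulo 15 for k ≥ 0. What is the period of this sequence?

We have x(0) = 11,  x(1) = 12,  x(2) = 0,  x(3) = 9,  x(4) = 6,  x(5) = 12.
Since x(5) = x(1) = 12, the sequence is eventually periodic: after a pre-period of length 1 it cycles with period 4.

4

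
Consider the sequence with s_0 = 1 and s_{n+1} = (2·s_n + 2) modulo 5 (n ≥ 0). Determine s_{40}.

Computing terms: s_0 = 1,  s_1 = 4,  s_2 = 0,  s_3 = 2,  s_4 = 1.
Since s_4 = s_0 = 1, the sequence is periodic with period 4.
(40 - 0) mod 4 = 0, so s_{40} = s_0 = 1.

1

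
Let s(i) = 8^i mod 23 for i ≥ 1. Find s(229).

9

We have s(1) = 8, s(2) = 18, s(3) = 6, s(4) = 2, s(5) = 16, s(6) = 13, s(7) = 12, s(8) = 4, s(9) = 9, s(10) = 3, s(11) = 1, s(12) = 8.
Since s(12) = s(1) = 8, the sequence is periodic with period 11.
So s(229) = s(1 + ((229-1) mod 11)) = s(9) = 9.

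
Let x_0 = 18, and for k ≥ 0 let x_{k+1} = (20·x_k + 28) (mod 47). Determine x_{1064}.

Listing terms: x_0 = 18, x_1 = 12, x_2 = 33, x_3 = 30, x_4 = 17, x_5 = 39, x_6 = 9, x_7 = 20, x_8 = 5, x_9 = 34, x_{10} = 3, x_{11} = 41, x_{12} = 2, x_{13} = 21, x_{14} = 25, x_{15} = 11, x_{16} = 13, x_{17} = 6, x_{18} = 7, x_{19} = 27, x_{20} = 4, x_{21} = 14, x_{22} = 26, x_{23} = 31, x_{24} = 37, x_{25} = 16, x_{26} = 19, x_{27} = 32, x_{28} = 10, x_{29} = 40, x_{30} = 29, x_{31} = 44, x_{32} = 15, x_{33} = 46, x_{34} = 8, x_{35} = 0, x_{36} = 28, x_{37} = 24, x_{38} = 38, x_{39} = 36, x_{40} = 43, x_{41} = 42, x_{42} = 22, x_{43} = 45, x_{44} = 35, x_{45} = 23, x_{46} = 18.
Since x_{46} = x_0 = 18, the sequence is periodic with period 46.
(1064 - 0) mod 46 = 6, so x_{1064} = x_6 = 9.

9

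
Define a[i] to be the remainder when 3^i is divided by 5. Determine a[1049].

Computing terms: a[1] = 3, a[2] = 4, a[3] = 2, a[4] = 1, a[5] = 3.
The sequence repeats with period 4.
So a[1049] = a[1 + ((1049-1) mod 4)] = a[1] = 3.

3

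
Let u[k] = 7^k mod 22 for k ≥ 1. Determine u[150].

1

We have u[1] = 7, u[2] = 5, u[3] = 13, u[4] = 3, u[5] = 21, u[6] = 15, u[7] = 17, u[8] = 9, u[9] = 19, u[10] = 1, u[11] = 7.
Since u[11] = u[1] = 7, the sequence is periodic with period 10.
So u[150] = u[1 + ((150-1) mod 10)] = u[10] = 1.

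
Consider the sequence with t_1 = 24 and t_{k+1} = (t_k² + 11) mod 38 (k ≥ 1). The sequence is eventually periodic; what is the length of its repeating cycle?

Computing terms: t_1 = 24; t_2 = 17; t_3 = 34; t_4 = 27; t_5 = 18; t_6 = 31; t_7 = 22; t_8 = 1; t_9 = 12; t_{10} = 3; t_{11} = 20; t_{12} = 31.
Since t_{12} = t_6 = 31, the sequence is eventually periodic: after a pre-period of length 5 it cycles with period 6.

6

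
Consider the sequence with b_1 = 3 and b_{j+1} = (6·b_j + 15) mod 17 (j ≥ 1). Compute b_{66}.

16

b_1 = 3,  b_2 = 16,  b_3 = 9,  b_4 = 1,  b_5 = 4,  b_6 = 5,  b_7 = 11,  b_8 = 13,  b_9 = 8,  b_{10} = 12,  b_{11} = 2,  b_{12} = 10,  b_{13} = 7,  b_{14} = 6,  b_{15} = 0,  b_{16} = 15,  b_{17} = 3.
The sequence repeats with period 16.
So b_{66} = b_{1 + ((66-1) mod 16)} = b_2 = 16.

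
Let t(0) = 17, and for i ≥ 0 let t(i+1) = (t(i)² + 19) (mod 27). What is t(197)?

5

Listing terms: t(0) = 17, t(1) = 11, t(2) = 5, t(3) = 17.
Since t(3) = t(0) = 17, the sequence is periodic with period 3.
(197 - 0) mod 3 = 2, so t(197) = t(2) = 5.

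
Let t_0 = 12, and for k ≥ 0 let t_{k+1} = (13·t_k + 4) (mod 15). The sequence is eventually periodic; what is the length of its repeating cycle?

t_0 = 12, t_1 = 10, t_2 = 14, t_3 = 6, t_4 = 7, t_5 = 5, t_6 = 9, t_7 = 1, t_8 = 2, t_9 = 0, t_{10} = 4, t_{11} = 11, t_{12} = 12.
Since t_{12} = t_0 = 12, the sequence is periodic with period 12.

12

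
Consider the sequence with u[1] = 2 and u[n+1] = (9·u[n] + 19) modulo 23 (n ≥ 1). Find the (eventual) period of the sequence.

u[1] = 2,  u[2] = 14,  u[3] = 7,  u[4] = 13,  u[5] = 21,  u[6] = 1,  u[7] = 5,  u[8] = 18,  u[9] = 20,  u[10] = 15,  u[11] = 16,  u[12] = 2.
Since u[12] = u[1] = 2, the sequence is periodic with period 11.

11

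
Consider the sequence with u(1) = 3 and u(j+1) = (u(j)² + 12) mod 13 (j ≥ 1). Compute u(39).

11

u(1) = 3, u(2) = 8, u(3) = 11, u(4) = 3.
The sequence repeats with period 3.
So u(39) = u(1 + ((39-1) mod 3)) = u(3) = 11.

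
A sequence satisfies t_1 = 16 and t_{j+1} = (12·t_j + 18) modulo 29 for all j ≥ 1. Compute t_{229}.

16

Computing terms: t_1 = 16, t_2 = 7, t_3 = 15, t_4 = 24, t_5 = 16.
Since t_5 = t_1 = 16, the sequence is periodic with period 4.
(229 - 1) mod 4 = 0, so t_{229} = t_1 = 16.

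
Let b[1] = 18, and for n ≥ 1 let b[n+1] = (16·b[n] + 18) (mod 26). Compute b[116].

20

b[1] = 18,  b[2] = 20,  b[3] = 0,  b[4] = 18.
The sequence repeats with period 3.
(116 - 1) mod 3 = 1, so b[116] = b[2] = 20.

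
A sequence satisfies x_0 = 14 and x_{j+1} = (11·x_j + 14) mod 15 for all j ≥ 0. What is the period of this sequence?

10

Computing terms: x_0 = 14,  x_1 = 3,  x_2 = 2,  x_3 = 6,  x_4 = 5,  x_5 = 9,  x_6 = 8,  x_7 = 12,  x_8 = 11,  x_9 = 0,  x_{10} = 14.
The sequence repeats with period 10.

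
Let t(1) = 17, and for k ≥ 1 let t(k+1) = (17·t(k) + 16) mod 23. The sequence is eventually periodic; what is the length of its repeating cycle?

Listing terms: t(1) = 17; t(2) = 6; t(3) = 3; t(4) = 21; t(5) = 5; t(6) = 9; t(7) = 8; t(8) = 14; t(9) = 1; t(10) = 10; t(11) = 2; t(12) = 4; t(13) = 15; t(14) = 18; t(15) = 0; t(16) = 16; t(17) = 12; t(18) = 13; t(19) = 7; t(20) = 20; t(21) = 11; t(22) = 19; t(23) = 17.
The sequence repeats with period 22.

22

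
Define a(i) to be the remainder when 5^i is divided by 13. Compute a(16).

1

a(1) = 5, a(2) = 12, a(3) = 8, a(4) = 1, a(5) = 5.
Since a(5) = a(1) = 5, the sequence is periodic with period 4.
(16 - 1) mod 4 = 3, so a(16) = a(4) = 1.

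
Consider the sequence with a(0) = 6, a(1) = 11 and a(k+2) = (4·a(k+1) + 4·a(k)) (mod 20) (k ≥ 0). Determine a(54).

Computing terms: a(0) = 6; a(1) = 11; a(2) = 8; a(3) = 16; a(4) = 16; a(5) = 8; a(6) = 16.
Since (a(5), a(6)) = (a(2), a(3)) = (8, 16) (two consecutive terms determine the rest), the sequence is eventually periodic: after a pre-period of length 2 it cycles with period 3.
For k ≥ 2, a(k) depends only on (k - 2) mod 3. (54 - 2) mod 3 = 1, so a(54) = a(3) = 16.

16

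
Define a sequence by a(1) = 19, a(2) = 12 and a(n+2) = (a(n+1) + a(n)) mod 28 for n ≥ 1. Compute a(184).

7

Listing terms: a(1) = 19,  a(2) = 12,  a(3) = 3,  a(4) = 15,  a(5) = 18,  a(6) = 5,  a(7) = 23,  a(8) = 0,  a(9) = 23,  a(10) = 23,  a(11) = 18,  a(12) = 13,  a(13) = 3,  a(14) = 16,  a(15) = 19,  a(16) = 7,  a(17) = 26,  a(18) = 5,  a(19) = 3,  a(20) = 8,  a(21) = 11,  a(22) = 19,  a(23) = 2,  a(24) = 21,  a(25) = 23,  a(26) = 16,  a(27) = 11,  a(28) = 27,  a(29) = 10,  a(30) = 9,  a(31) = 19,  a(32) = 0,  a(33) = 19,  a(34) = 19,  a(35) = 10,  a(36) = 1,  a(37) = 11,  a(38) = 12,  a(39) = 23,  a(40) = 7,  a(41) = 2,  a(42) = 9,  a(43) = 11,  a(44) = 20,  a(45) = 3,  a(46) = 23,  a(47) = 26,  a(48) = 21,  a(49) = 19,  a(50) = 12.
Since (a(49), a(50)) = (a(1), a(2)) = (19, 12) (two consecutive terms determine the rest), the sequence is periodic with period 48.
(184 - 1) mod 48 = 39, so a(184) = a(40) = 7.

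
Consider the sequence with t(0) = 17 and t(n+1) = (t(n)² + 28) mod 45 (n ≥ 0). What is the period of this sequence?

3

t(0) = 17,  t(1) = 2,  t(2) = 32,  t(3) = 17.
The sequence repeats with period 3.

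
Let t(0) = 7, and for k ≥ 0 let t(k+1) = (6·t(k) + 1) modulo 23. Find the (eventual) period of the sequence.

11

Computing terms: t(0) = 7; t(1) = 20; t(2) = 6; t(3) = 14; t(4) = 16; t(5) = 5; t(6) = 8; t(7) = 3; t(8) = 19; t(9) = 0; t(10) = 1; t(11) = 7.
The sequence repeats with period 11.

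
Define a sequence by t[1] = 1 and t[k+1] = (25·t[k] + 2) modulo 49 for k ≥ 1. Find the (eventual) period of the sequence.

21

t[1] = 1; t[2] = 27; t[3] = 40; t[4] = 22; t[5] = 13; t[6] = 33; t[7] = 43; t[8] = 48; t[9] = 26; t[10] = 15; t[11] = 34; t[12] = 19; t[13] = 36; t[14] = 20; t[15] = 12; t[16] = 8; t[17] = 6; t[18] = 5; t[19] = 29; t[20] = 41; t[21] = 47; t[22] = 1.
Since t[22] = t[1] = 1, the sequence is periodic with period 21.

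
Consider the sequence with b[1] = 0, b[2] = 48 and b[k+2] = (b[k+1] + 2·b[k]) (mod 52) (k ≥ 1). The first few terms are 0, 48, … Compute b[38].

48

Computing terms: b[1] = 0; b[2] = 48; b[3] = 48; b[4] = 40; b[5] = 32; b[6] = 8; b[7] = 20; b[8] = 36; b[9] = 24; b[10] = 44; b[11] = 40; b[12] = 24; b[13] = 0; b[14] = 48.
Since (b[13], b[14]) = (b[1], b[2]) = (0, 48) (two consecutive terms determine the rest), the sequence is periodic with period 12.
(38 - 1) mod 12 = 1, so b[38] = b[2] = 48.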